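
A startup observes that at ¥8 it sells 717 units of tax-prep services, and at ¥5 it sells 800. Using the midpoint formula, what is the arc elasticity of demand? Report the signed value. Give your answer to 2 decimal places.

ΔQ = 800 − 717 = 83; ΔP = 5 − 8 = -3.
Midpoints: P̄ = 6.50, Q̄ = 758.5.
ε = (ΔQ/ΔP)(P̄/Q̄) = (83/-3)(6.50/758.5).

-0.24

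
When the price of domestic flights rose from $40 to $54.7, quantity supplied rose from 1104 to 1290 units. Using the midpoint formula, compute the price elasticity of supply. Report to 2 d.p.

ΔQ = 1290 − 1104 = 186; ΔP = 54.7 − 40 = 14.7.
Midpoints: P̄ = 47.35, Q̄ = 1197.0.
ε_s = (ΔQ/ΔP)(P̄/Q̄) = (186/14.7)(47.35/1197.0).

0.50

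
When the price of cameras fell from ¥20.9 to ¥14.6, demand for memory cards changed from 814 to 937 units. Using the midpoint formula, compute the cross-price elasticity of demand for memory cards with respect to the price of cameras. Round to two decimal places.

ΔQ_x = 937 − 814 = 123; ΔP_y = 14.6 − 20.9 = -6.3.
Midpoints: P̄_y = 17.75, Q̄_x = 875.5.
ε_xy = (ΔQ_x/ΔP_y)(P̄_y/Q̄_x) = (123/-6.3)(17.75/875.5).

-0.40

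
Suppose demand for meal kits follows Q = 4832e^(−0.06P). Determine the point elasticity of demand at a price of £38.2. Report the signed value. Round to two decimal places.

-2.29

At P = 38.2, Q = 488.342.
dQ/dP = −0.06·4832e^(−0.06P) = −0.06Q = -29.301.
ε = (dQ/dP)(P/Q) = (-29.301)(38.2/488.342).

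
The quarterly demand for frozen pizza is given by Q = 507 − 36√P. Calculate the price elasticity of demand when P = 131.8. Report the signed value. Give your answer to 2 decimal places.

-2.21

At P = 131.8, Q = 93.705.
dQ/dP = −36/(2√P) = -1.568.
ε = (dQ/dP)(P/Q) = (-1.568)(131.8/93.705).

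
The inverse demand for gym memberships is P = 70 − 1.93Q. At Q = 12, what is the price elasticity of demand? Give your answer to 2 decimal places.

-2.02

At Q = 12, P = 70 − 1.93(12) = 46.84.
dP/dQ = −1.93, so dQ/dP = 1/(−1.93) = -0.518.
ε = (dQ/dP)(P/Q) = (-0.518)(46.84/12).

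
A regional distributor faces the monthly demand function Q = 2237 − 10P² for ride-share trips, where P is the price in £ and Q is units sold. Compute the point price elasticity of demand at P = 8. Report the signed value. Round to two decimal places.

-0.80

At P = 8, Q = 1597.
dQ/dP = −20P = -160.
ε = (dQ/dP)(P/Q) = (-160)(8/1597).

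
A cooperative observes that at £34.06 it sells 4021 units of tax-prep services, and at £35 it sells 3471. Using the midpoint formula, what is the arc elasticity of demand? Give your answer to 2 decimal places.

ΔQ = 3471 − 4021 = -550; ΔP = 35 − 34.06 = 0.94.
Midpoints: P̄ = 34.53, Q̄ = 3746.0.
ε = (ΔQ/ΔP)(P̄/Q̄) = (-550/0.94)(34.53/3746.0).

-5.39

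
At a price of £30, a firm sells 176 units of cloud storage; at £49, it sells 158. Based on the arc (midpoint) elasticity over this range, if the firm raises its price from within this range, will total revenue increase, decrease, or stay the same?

Arc ε = (-18/19)(39.50/167.0) ≈ -0.224.
|ε| = 0.22 < 1, so demand is inelastic. A price rise therefore raises total revenue.

increase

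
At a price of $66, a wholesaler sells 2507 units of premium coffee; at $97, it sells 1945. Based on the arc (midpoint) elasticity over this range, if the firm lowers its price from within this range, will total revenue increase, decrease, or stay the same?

Arc ε = (-562/31)(81.50/2226.0) ≈ -0.664.
|ε| = 0.66 < 1, so demand is inelastic. A price cut therefore reduces total revenue.

decrease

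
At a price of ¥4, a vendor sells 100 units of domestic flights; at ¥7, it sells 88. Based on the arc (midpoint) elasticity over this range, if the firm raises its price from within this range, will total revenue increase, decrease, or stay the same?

Arc ε = (-12/3)(5.50/94.0) ≈ -0.234.
|ε| = 0.23 < 1, so demand is inelastic. A price rise therefore raises total revenue.

increase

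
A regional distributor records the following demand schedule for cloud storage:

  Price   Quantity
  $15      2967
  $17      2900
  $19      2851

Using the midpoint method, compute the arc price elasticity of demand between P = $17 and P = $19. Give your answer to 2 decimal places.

At P = 17, Q = 2900; at P = 19, Q = 2851.
ΔQ = -49, ΔP = 2. Midpoints: P̄ = 18.00, Q̄ = 2875.5.
ε = (ΔQ/ΔP)(P̄/Q̄) = (-49/2)(18.00/2875.5).

-0.15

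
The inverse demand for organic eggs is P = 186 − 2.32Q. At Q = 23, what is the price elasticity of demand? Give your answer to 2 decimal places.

-2.49

At Q = 23, P = 186 − 2.32(23) = 132.64.
dP/dQ = −2.32, so dQ/dP = 1/(−2.32) = -0.431.
ε = (dQ/dP)(P/Q) = (-0.431)(132.64/23).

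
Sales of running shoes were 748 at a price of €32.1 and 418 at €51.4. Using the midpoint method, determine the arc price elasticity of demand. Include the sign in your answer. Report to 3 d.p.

-1.224

ΔQ = 418 − 748 = -330; ΔP = 51.4 − 32.1 = 19.3.
Midpoints: P̄ = 41.75, Q̄ = 583.0.
ε = (ΔQ/ΔP)(P̄/Q̄) = (-330/19.3)(41.75/583.0).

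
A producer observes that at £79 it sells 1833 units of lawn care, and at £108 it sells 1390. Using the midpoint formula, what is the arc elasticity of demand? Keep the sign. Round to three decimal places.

ΔQ = 1390 − 1833 = -443; ΔP = 108 − 79 = 29.
Midpoints: P̄ = 93.50, Q̄ = 1611.5.
ε = (ΔQ/ΔP)(P̄/Q̄) = (-443/29)(93.50/1611.5).

-0.886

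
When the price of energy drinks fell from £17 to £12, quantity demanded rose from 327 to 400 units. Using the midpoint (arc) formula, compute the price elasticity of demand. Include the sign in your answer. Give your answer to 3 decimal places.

-0.582

ΔQ = 400 − 327 = 73; ΔP = 12 − 17 = -5.
Midpoints: P̄ = 14.50, Q̄ = 363.5.
ε = (ΔQ/ΔP)(P̄/Q̄) = (73/-5)(14.50/363.5).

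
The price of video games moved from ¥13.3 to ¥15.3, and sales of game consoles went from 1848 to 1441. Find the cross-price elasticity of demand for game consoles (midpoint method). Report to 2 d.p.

-1.77

ΔQ_x = 1441 − 1848 = -407; ΔP_y = 15.3 − 13.3 = 2.
Midpoints: P̄_y = 14.30, Q̄_x = 1644.5.
ε_xy = (ΔQ_x/ΔP_y)(P̄_y/Q̄_x) = (-407/2)(14.30/1644.5).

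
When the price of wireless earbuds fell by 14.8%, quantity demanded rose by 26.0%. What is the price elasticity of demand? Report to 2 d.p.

ε = %ΔQ / %ΔP = (26.0)/(-14.8) = -1.757.

-1.76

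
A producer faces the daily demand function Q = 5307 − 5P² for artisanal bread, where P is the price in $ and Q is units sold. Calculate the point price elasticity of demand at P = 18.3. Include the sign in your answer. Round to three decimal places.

-0.922

At P = 18.3, Q = 3632.550.
dQ/dP = −10P = -183.
ε = (dQ/dP)(P/Q) = (-183)(18.3/3632.550).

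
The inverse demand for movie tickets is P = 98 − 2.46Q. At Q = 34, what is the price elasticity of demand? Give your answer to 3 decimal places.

-0.172

At Q = 34, P = 98 − 2.46(34) = 14.36.
dP/dQ = −2.46, so dQ/dP = 1/(−2.46) = -0.407.
ε = (dQ/dP)(P/Q) = (-0.407)(14.36/34).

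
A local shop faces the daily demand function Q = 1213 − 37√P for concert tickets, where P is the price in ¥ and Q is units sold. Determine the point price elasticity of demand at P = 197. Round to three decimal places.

At P = 197, Q = 693.680.
dQ/dP = −37/(2√P) = -1.318.
ε = (dQ/dP)(P/Q) = (-1.318)(197/693.680).
|ε| < 1, so demand is inelastic at this price.

-0.374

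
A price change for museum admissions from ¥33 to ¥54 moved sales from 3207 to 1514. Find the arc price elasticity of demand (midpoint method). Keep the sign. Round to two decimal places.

-1.49

ΔQ = 1514 − 3207 = -1693; ΔP = 54 − 33 = 21.
Midpoints: P̄ = 43.50, Q̄ = 2360.5.
ε = (ΔQ/ΔP)(P̄/Q̄) = (-1693/21)(43.50/2360.5).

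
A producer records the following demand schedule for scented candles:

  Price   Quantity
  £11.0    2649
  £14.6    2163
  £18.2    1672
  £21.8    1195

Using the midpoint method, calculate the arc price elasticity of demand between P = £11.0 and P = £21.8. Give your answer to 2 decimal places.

At P = 11.0, Q = 2649; at P = 21.8, Q = 1195.
ΔQ = -1454, ΔP = 10.8. Midpoints: P̄ = 16.40, Q̄ = 1922.0.
ε = (ΔQ/ΔP)(P̄/Q̄) = (-1454/10.8)(16.40/1922.0).

-1.15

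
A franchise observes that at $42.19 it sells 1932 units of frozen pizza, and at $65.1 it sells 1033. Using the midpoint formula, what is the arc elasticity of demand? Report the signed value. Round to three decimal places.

-1.420

ΔQ = 1033 − 1932 = -899; ΔP = 65.1 − 42.19 = 22.91.
Midpoints: P̄ = 53.64, Q̄ = 1482.5.
ε = (ΔQ/ΔP)(P̄/Q̄) = (-899/22.91)(53.64/1482.5).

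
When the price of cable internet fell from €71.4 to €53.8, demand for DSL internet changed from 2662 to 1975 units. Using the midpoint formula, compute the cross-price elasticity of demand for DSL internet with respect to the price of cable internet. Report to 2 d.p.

1.05

ΔQ_x = 1975 − 2662 = -687; ΔP_y = 53.8 − 71.4 = -17.6.
Midpoints: P̄_y = 62.60, Q̄_x = 2318.5.
ε_xy = (ΔQ_x/ΔP_y)(P̄_y/Q̄_x) = (-687/-17.6)(62.60/2318.5).
ε_xy > 0, so the goods are substitutes.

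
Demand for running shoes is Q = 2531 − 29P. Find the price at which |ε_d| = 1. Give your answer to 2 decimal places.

For linear demand Q = a − bP, ε = −bP/(a − bP). |ε| = 1 when bP = a − bP, i.e. P = a/(2b).
P = 2531/(2·29) = 2531/58 = 43.6379.

43.64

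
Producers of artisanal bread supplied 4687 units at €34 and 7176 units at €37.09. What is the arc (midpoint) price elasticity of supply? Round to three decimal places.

4.827

ΔQ = 7176 − 4687 = 2489; ΔP = 37.09 − 34 = 3.09.
Midpoints: P̄ = 35.55, Q̄ = 5931.5.
ε_s = (ΔQ/ΔP)(P̄/Q̄) = (2489/3.09)(35.55/5931.5).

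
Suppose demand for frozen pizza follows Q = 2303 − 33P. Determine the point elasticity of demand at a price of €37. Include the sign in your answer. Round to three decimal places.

-1.128

At P = 37, Q = 1082.
dQ/dP = −33.
ε = (dQ/dP)(P/Q) = (-33)(37/1082).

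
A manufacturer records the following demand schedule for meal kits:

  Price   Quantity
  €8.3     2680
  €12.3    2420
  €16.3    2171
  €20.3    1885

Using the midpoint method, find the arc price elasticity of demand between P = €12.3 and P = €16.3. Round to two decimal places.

At P = 12.3, Q = 2420; at P = 16.3, Q = 2171.
ΔQ = -249, ΔP = 4.0. Midpoints: P̄ = 14.30, Q̄ = 2295.5.
ε = (ΔQ/ΔP)(P̄/Q̄) = (-249/4.0)(14.30/2295.5).

-0.39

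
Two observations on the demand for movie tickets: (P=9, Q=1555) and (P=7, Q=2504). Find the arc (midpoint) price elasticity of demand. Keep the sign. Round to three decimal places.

ΔQ = 2504 − 1555 = 949; ΔP = 7 − 9 = -2.
Midpoints: P̄ = 8.00, Q̄ = 2029.5.
ε = (ΔQ/ΔP)(P̄/Q̄) = (949/-2)(8.00/2029.5).

-1.870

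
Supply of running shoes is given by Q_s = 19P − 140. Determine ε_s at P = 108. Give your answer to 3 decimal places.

At P = 108, Q_s = 1912.
dQ_s/dP = 19.
ε_s = (dQ_s/dP)(P/Q_s) = (19)(108/1912).

1.073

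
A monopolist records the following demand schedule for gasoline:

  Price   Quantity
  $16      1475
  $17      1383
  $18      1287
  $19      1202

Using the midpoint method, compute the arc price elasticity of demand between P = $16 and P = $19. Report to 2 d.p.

At P = 16, Q = 1475; at P = 19, Q = 1202.
ΔQ = -273, ΔP = 3. Midpoints: P̄ = 17.50, Q̄ = 1338.5.
ε = (ΔQ/ΔP)(P̄/Q̄) = (-273/3)(17.50/1338.5).

-1.19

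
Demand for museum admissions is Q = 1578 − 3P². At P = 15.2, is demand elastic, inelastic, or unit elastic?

Q = 884.880, dQ/dP = -91.200.
ε = (dQ/dP)(P/Q) ≈ -1.567.
|ε| = 1.57 > 1.

elastic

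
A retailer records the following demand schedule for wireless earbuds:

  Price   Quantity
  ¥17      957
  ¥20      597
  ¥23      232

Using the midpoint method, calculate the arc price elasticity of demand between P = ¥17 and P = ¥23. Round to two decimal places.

At P = 17, Q = 957; at P = 23, Q = 232.
ΔQ = -725, ΔP = 6. Midpoints: P̄ = 20.00, Q̄ = 594.5.
ε = (ΔQ/ΔP)(P̄/Q̄) = (-725/6)(20.00/594.5).

-4.07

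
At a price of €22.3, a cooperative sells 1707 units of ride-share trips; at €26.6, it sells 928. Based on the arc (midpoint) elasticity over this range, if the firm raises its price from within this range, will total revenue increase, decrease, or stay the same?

Arc ε = (-779/4.3)(24.45/1317.5) ≈ -3.362.
|ε| = 3.36 > 1, so demand is elastic. A price rise therefore reduces total revenue.

decrease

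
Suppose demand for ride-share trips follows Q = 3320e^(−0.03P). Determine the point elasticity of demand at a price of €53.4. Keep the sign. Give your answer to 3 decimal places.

-1.602

At P = 53.4, Q = 668.957.
dQ/dP = −0.03·3320e^(−0.03P) = −0.03Q = -20.069.
ε = (dQ/dP)(P/Q) = (-20.069)(53.4/668.957).
|ε| > 1, so demand is elastic at this price.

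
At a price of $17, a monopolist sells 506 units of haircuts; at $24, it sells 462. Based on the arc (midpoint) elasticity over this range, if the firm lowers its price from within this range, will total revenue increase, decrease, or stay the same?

decrease

Arc ε = (-44/7)(20.50/484.0) ≈ -0.266.
|ε| = 0.27 < 1, so demand is inelastic. A price cut therefore reduces total revenue.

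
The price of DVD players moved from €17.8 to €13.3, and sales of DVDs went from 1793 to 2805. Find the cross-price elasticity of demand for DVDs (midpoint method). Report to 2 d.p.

ΔQ_x = 2805 − 1793 = 1012; ΔP_y = 13.3 − 17.8 = -4.5.
Midpoints: P̄_y = 15.55, Q̄_x = 2299.0.
ε_xy = (ΔQ_x/ΔP_y)(P̄_y/Q̄_x) = (1012/-4.5)(15.55/2299.0).

-1.52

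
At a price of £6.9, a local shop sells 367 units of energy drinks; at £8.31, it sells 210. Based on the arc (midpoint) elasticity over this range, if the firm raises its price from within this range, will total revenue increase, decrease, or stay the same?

Arc ε = (-157/1.41)(7.61/288.5) ≈ -2.935.
|ε| = 2.94 > 1, so demand is elastic. A price rise therefore reduces total revenue.

decrease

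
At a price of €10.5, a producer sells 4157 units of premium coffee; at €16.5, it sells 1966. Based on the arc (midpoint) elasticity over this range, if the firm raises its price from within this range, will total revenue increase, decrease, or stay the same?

decrease

Arc ε = (-2191/6)(13.50/3061.5) ≈ -1.610.
|ε| = 1.61 > 1, so demand is elastic. A price rise therefore reduces total revenue.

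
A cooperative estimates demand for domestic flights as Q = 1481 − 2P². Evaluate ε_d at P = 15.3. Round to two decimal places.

-0.92

At P = 15.3, Q = 1012.820.
dQ/dP = −4P = -61.200.
ε = (dQ/dP)(P/Q) = (-61.200)(15.3/1012.820).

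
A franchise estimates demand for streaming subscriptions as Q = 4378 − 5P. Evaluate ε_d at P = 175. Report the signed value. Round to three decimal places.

At P = 175, Q = 3503.
dQ/dP = −5.
ε = (dQ/dP)(P/Q) = (-5)(175/3503).
|ε| < 1, so demand is inelastic at this price.

-0.250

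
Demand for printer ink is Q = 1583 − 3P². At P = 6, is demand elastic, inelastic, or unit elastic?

Q = 1475, dQ/dP = -36.
ε = (dQ/dP)(P/Q) ≈ -0.146.
|ε| = 0.15 < 1.

inelastic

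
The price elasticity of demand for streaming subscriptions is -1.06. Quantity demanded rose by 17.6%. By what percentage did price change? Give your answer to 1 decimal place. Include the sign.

%ΔP ≈ %ΔQ / ε = (17.6%)/(-1.06) = -16.60%.

-16.6%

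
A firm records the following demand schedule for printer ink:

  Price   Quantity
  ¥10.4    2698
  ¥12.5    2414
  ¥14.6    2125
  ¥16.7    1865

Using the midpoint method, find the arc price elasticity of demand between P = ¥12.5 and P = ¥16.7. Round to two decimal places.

At P = 12.5, Q = 2414; at P = 16.7, Q = 1865.
ΔQ = -549, ΔP = 4.2. Midpoints: P̄ = 14.60, Q̄ = 2139.5.
ε = (ΔQ/ΔP)(P̄/Q̄) = (-549/4.2)(14.60/2139.5).

-0.89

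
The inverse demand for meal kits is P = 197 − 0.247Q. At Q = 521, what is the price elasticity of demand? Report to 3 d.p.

At Q = 521, P = 197 − 0.247(521) = 68.31.
dP/dQ = −0.247, so dQ/dP = 1/(−0.247) = -4.049.
ε = (dQ/dP)(P/Q) = (-4.049)(68.31/521).

-0.531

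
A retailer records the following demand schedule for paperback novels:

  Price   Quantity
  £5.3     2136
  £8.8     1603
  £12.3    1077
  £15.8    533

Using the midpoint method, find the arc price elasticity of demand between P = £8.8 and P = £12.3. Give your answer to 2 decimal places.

-1.18

At P = 8.8, Q = 1603; at P = 12.3, Q = 1077.
ΔQ = -526, ΔP = 3.5. Midpoints: P̄ = 10.55, Q̄ = 1340.0.
ε = (ΔQ/ΔP)(P̄/Q̄) = (-526/3.5)(10.55/1340.0).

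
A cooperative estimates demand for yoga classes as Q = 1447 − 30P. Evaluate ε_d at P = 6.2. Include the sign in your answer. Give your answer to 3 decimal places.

At P = 6.2, Q = 1261.
dQ/dP = −30.
ε = (dQ/dP)(P/Q) = (-30)(6.2/1261).
|ε| < 1, so demand is inelastic at this price.

-0.148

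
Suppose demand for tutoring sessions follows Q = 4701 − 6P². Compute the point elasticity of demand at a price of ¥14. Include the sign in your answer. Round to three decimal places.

-0.667

At P = 14, Q = 3525.
dQ/dP = −12P = -168.
ε = (dQ/dP)(P/Q) = (-168)(14/3525).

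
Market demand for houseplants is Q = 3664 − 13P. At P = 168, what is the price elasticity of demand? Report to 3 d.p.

At P = 168, Q = 1480.
dQ/dP = −13.
ε = (dQ/dP)(P/Q) = (-13)(168/1480).

-1.476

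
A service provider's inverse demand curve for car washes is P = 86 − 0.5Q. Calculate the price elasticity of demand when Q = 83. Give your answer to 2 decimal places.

-1.07

At Q = 83, P = 86 − 0.5(83) = 44.50.
dP/dQ = −0.5, so dQ/dP = 1/(−0.5) = -2.000.
ε = (dQ/dP)(P/Q) = (-2.000)(44.50/83).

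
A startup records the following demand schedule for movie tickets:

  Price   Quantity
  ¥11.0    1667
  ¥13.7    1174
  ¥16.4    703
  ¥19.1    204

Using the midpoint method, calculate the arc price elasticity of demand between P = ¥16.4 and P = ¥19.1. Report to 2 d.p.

-7.23

At P = 16.4, Q = 703; at P = 19.1, Q = 204.
ΔQ = -499, ΔP = 2.7. Midpoints: P̄ = 17.75, Q̄ = 453.5.
ε = (ΔQ/ΔP)(P̄/Q̄) = (-499/2.7)(17.75/453.5).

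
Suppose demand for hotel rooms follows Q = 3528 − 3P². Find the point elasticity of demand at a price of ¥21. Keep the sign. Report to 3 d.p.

At P = 21, Q = 2205.
dQ/dP = −6P = -126.
ε = (dQ/dP)(P/Q) = (-126)(21/2205).
|ε| > 1, so demand is elastic at this price.

-1.200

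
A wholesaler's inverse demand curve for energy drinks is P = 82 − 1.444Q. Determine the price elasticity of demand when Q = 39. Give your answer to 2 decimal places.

-0.46

At Q = 39, P = 82 − 1.444(39) = 25.68.
dP/dQ = −1.444, so dQ/dP = 1/(−1.444) = -0.693.
ε = (dQ/dP)(P/Q) = (-0.693)(25.68/39).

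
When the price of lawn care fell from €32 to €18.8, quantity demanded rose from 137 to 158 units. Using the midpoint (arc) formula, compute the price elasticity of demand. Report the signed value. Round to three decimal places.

-0.274

ΔQ = 158 − 137 = 21; ΔP = 18.8 − 32 = -13.2.
Midpoints: P̄ = 25.40, Q̄ = 147.5.
ε = (ΔQ/ΔP)(P̄/Q̄) = (21/-13.2)(25.40/147.5).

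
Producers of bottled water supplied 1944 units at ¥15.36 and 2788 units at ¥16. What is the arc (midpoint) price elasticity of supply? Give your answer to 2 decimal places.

8.74

ΔQ = 2788 − 1944 = 844; ΔP = 16 − 15.36 = 0.64.
Midpoints: P̄ = 15.68, Q̄ = 2366.0.
ε_s = (ΔQ/ΔP)(P̄/Q̄) = (844/0.64)(15.68/2366.0).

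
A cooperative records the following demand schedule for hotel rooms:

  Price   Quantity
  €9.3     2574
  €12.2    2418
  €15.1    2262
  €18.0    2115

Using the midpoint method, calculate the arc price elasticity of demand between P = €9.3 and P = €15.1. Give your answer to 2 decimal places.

-0.27

At P = 9.3, Q = 2574; at P = 15.1, Q = 2262.
ΔQ = -312, ΔP = 5.8. Midpoints: P̄ = 12.20, Q̄ = 2418.0.
ε = (ΔQ/ΔP)(P̄/Q̄) = (-312/5.8)(12.20/2418.0).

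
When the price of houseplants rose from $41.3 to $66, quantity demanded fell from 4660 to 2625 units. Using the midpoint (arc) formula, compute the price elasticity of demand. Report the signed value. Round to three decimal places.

-1.213

ΔQ = 2625 − 4660 = -2035; ΔP = 66 − 41.3 = 24.7.
Midpoints: P̄ = 53.65, Q̄ = 3642.5.
ε = (ΔQ/ΔP)(P̄/Q̄) = (-2035/24.7)(53.65/3642.5).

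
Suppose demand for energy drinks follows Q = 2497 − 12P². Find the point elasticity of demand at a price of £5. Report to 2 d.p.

-0.27

At P = 5, Q = 2197.
dQ/dP = −24P = -120.
ε = (dQ/dP)(P/Q) = (-120)(5/2197).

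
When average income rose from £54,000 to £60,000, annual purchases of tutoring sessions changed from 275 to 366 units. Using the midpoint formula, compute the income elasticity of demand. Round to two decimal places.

ΔQ = 91, ΔI = 6000. Midpoints: Ī = 57,000, Q̄ = 320.5.
ε_I = (ΔQ/ΔI)(Ī/Q̄) = (91/6000)(57000/320.5).

2.70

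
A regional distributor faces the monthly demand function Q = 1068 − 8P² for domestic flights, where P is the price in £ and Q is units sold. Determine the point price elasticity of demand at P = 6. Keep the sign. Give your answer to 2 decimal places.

-0.74

At P = 6, Q = 780.
dQ/dP = −16P = -96.
ε = (dQ/dP)(P/Q) = (-96)(6/780).
|ε| < 1, so demand is inelastic at this price.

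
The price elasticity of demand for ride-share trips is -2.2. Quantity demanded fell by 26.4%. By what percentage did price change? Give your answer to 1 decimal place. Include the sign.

12.0%

%ΔP ≈ %ΔQ / ε = (-26.4%)/(-2.2) = 12.00%.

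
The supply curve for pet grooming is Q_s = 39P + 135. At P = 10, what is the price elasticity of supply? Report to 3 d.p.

At P = 10, Q_s = 525.
dQ_s/dP = 39.
ε_s = (dQ_s/dP)(P/Q_s) = (39)(10/525).

0.743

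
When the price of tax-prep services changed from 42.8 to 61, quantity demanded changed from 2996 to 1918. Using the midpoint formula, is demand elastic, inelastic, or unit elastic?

elastic

Arc ε ≈ -1.251.
|ε| = 1.25 > 1.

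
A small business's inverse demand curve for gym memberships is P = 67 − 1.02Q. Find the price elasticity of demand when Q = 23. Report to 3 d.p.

-1.856

At Q = 23, P = 67 − 1.02(23) = 43.54.
dP/dQ = −1.02, so dQ/dP = 1/(−1.02) = -0.980.
ε = (dQ/dP)(P/Q) = (-0.980)(43.54/23).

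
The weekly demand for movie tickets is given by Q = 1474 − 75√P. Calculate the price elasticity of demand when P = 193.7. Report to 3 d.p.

-1.213

At P = 193.7, Q = 430.179.
dQ/dP = −75/(2√P) = -2.694.
ε = (dQ/dP)(P/Q) = (-2.694)(193.7/430.179).
|ε| > 1, so demand is elastic at this price.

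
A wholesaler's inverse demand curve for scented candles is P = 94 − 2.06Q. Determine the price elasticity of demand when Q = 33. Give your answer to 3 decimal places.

At Q = 33, P = 94 − 2.06(33) = 26.02.
dP/dQ = −2.06, so dQ/dP = 1/(−2.06) = -0.485.
ε = (dQ/dP)(P/Q) = (-0.485)(26.02/33).

-0.383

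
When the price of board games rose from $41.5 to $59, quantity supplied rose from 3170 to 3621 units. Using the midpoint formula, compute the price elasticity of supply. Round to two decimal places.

ΔQ = 3621 − 3170 = 451; ΔP = 59 − 41.5 = 17.5.
Midpoints: P̄ = 50.25, Q̄ = 3395.5.
ε_s = (ΔQ/ΔP)(P̄/Q̄) = (451/17.5)(50.25/3395.5).

0.38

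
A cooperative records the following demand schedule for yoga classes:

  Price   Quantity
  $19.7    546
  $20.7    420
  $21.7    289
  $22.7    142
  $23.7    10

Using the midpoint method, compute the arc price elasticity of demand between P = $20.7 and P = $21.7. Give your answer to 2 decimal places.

-7.83

At P = 20.7, Q = 420; at P = 21.7, Q = 289.
ΔQ = -131, ΔP = 1.0. Midpoints: P̄ = 21.20, Q̄ = 354.5.
ε = (ΔQ/ΔP)(P̄/Q̄) = (-131/1.0)(21.20/354.5).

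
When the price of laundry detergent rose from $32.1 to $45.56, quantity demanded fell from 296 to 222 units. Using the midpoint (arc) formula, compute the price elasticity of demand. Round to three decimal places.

-0.824

ΔQ = 222 − 296 = -74; ΔP = 45.56 − 32.1 = 13.46.
Midpoints: P̄ = 38.83, Q̄ = 259.0.
ε = (ΔQ/ΔP)(P̄/Q̄) = (-74/13.46)(38.83/259.0).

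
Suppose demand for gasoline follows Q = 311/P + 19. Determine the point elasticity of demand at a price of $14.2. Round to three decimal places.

At P = 14.2, Q = 40.901.
dQ/dP = −311/P² = -1.542.
ε = (dQ/dP)(P/Q) = (-1.542)(14.2/40.901).
|ε| < 1, so demand is inelastic at this price.

-0.535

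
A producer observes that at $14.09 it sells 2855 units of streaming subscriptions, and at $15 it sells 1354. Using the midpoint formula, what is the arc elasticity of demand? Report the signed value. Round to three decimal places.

-11.400

ΔQ = 1354 − 2855 = -1501; ΔP = 15 − 14.09 = 0.91.
Midpoints: P̄ = 14.54, Q̄ = 2104.5.
ε = (ΔQ/ΔP)(P̄/Q̄) = (-1501/0.91)(14.54/2104.5).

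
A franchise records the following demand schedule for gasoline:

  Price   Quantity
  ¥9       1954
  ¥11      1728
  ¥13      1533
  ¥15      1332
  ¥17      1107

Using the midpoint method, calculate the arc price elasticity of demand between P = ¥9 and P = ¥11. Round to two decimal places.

-0.61

At P = 9, Q = 1954; at P = 11, Q = 1728.
ΔQ = -226, ΔP = 2. Midpoints: P̄ = 10.00, Q̄ = 1841.0.
ε = (ΔQ/ΔP)(P̄/Q̄) = (-226/2)(10.00/1841.0).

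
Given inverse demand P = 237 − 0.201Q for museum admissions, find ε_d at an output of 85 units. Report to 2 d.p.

At Q = 85, P = 237 − 0.201(85) = 219.91.
dP/dQ = −0.201, so dQ/dP = 1/(−0.201) = -4.975.
ε = (dQ/dP)(P/Q) = (-4.975)(219.91/85).

-12.87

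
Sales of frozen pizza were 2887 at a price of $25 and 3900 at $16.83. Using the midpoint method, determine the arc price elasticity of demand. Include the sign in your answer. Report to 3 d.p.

-0.764

ΔQ = 3900 − 2887 = 1013; ΔP = 16.83 − 25 = -8.17.
Midpoints: P̄ = 20.91, Q̄ = 3393.5.
ε = (ΔQ/ΔP)(P̄/Q̄) = (1013/-8.17)(20.91/3393.5).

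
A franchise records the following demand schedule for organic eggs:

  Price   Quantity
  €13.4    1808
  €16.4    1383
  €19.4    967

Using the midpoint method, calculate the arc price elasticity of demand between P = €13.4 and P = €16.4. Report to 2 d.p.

At P = 13.4, Q = 1808; at P = 16.4, Q = 1383.
ΔQ = -425, ΔP = 3.0. Midpoints: P̄ = 14.90, Q̄ = 1595.5.
ε = (ΔQ/ΔP)(P̄/Q̄) = (-425/3.0)(14.90/1595.5).

-1.32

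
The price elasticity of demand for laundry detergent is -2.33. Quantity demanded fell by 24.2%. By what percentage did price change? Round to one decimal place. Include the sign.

%ΔP ≈ %ΔQ / ε = (-24.2%)/(-2.33) = 10.39%.

10.4%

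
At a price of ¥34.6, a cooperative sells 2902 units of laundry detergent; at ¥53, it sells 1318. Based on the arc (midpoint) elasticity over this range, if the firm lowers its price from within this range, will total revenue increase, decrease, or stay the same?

Arc ε = (-1584/18.4)(43.80/2110.0) ≈ -1.787.
|ε| = 1.79 > 1, so demand is elastic. A price cut therefore raises total revenue.

increase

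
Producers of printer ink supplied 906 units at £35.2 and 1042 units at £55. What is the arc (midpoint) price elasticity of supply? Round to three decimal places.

0.318

ΔQ = 1042 − 906 = 136; ΔP = 55 − 35.2 = 19.8.
Midpoints: P̄ = 45.10, Q̄ = 974.0.
ε_s = (ΔQ/ΔP)(P̄/Q̄) = (136/19.8)(45.10/974.0).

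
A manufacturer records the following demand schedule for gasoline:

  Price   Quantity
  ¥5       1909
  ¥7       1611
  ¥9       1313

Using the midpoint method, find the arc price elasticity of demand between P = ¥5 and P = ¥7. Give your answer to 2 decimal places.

-0.51

At P = 5, Q = 1909; at P = 7, Q = 1611.
ΔQ = -298, ΔP = 2. Midpoints: P̄ = 6.00, Q̄ = 1760.0.
ε = (ΔQ/ΔP)(P̄/Q̄) = (-298/2)(6.00/1760.0).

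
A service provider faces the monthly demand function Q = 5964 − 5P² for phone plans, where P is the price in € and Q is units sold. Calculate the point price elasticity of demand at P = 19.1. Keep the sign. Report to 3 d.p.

-0.881

At P = 19.1, Q = 4139.950.
dQ/dP = −10P = -191.
ε = (dQ/dP)(P/Q) = (-191)(19.1/4139.950).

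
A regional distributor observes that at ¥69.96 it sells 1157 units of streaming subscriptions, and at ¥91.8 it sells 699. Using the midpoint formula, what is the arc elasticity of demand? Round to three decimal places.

ΔQ = 699 − 1157 = -458; ΔP = 91.8 − 69.96 = 21.84.
Midpoints: P̄ = 80.88, Q̄ = 928.0.
ε = (ΔQ/ΔP)(P̄/Q̄) = (-458/21.84)(80.88/928.0).

-1.828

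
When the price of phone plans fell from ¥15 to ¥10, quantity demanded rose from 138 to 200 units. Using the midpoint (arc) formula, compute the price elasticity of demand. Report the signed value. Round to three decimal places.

-0.917

ΔQ = 200 − 138 = 62; ΔP = 10 − 15 = -5.
Midpoints: P̄ = 12.50, Q̄ = 169.0.
ε = (ΔQ/ΔP)(P̄/Q̄) = (62/-5)(12.50/169.0).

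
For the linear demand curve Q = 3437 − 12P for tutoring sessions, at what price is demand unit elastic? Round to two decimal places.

For linear demand Q = a − bP, ε = −bP/(a − bP). |ε| = 1 when bP = a − bP, i.e. P = a/(2b).
P = 3437/(2·12) = 3437/24 = 143.2083.

143.21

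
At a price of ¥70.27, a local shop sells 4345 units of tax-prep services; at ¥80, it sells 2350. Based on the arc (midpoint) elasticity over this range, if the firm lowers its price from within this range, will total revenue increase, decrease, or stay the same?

Arc ε = (-1995/9.73)(75.13/3347.5) ≈ -4.602.
|ε| = 4.60 > 1, so demand is elastic. A price cut therefore raises total revenue.

increase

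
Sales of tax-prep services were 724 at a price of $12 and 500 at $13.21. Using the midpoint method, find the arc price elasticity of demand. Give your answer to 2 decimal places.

ΔQ = 500 − 724 = -224; ΔP = 13.21 − 12 = 1.21.
Midpoints: P̄ = 12.61, Q̄ = 612.0.
ε = (ΔQ/ΔP)(P̄/Q̄) = (-224/1.21)(12.61/612.0).

-3.81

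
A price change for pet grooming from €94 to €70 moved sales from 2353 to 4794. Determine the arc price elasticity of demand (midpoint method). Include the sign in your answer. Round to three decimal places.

-2.334

ΔQ = 4794 − 2353 = 2441; ΔP = 70 − 94 = -24.
Midpoints: P̄ = 82.00, Q̄ = 3573.5.
ε = (ΔQ/ΔP)(P̄/Q̄) = (2441/-24)(82.00/3573.5).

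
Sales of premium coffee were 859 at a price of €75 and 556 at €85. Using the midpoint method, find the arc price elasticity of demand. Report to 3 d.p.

ΔQ = 556 − 859 = -303; ΔP = 85 − 75 = 10.
Midpoints: P̄ = 80.00, Q̄ = 707.5.
ε = (ΔQ/ΔP)(P̄/Q̄) = (-303/10)(80.00/707.5).

-3.426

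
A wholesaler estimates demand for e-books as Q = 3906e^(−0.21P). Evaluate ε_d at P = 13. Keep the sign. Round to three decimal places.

-2.730

At P = 13, Q = 254.747.
dQ/dP = −0.21·3906e^(−0.21P) = −0.21Q = -53.497.
ε = (dQ/dP)(P/Q) = (-53.497)(13/254.747).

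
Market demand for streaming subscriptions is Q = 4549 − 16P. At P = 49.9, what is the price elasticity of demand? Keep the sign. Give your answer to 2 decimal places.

At P = 49.9, Q = 3750.600.
dQ/dP = −16.
ε = (dQ/dP)(P/Q) = (-16)(49.9/3750.600).

-0.21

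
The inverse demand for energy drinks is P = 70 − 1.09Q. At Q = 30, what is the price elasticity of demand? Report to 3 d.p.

-1.141

At Q = 30, P = 70 − 1.09(30) = 37.30.
dP/dQ = −1.09, so dQ/dP = 1/(−1.09) = -0.917.
ε = (dQ/dP)(P/Q) = (-0.917)(37.30/30).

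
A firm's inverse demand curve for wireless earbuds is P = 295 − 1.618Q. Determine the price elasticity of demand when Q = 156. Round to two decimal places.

-0.17

At Q = 156, P = 295 − 1.618(156) = 42.59.
dP/dQ = −1.618, so dQ/dP = 1/(−1.618) = -0.618.
ε = (dQ/dP)(P/Q) = (-0.618)(42.59/156).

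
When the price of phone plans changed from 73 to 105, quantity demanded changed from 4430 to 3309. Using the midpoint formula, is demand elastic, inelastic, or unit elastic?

inelastic

Arc ε ≈ -0.806.
|ε| = 0.81 < 1.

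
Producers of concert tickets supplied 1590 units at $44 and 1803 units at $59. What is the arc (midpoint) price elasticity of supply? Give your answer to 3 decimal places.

ΔQ = 1803 − 1590 = 213; ΔP = 59 − 44 = 15.
Midpoints: P̄ = 51.50, Q̄ = 1696.5.
ε_s = (ΔQ/ΔP)(P̄/Q̄) = (213/15)(51.50/1696.5).

0.431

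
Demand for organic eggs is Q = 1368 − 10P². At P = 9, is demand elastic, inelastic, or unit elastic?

Q = 558, dQ/dP = -180.
ε = (dQ/dP)(P/Q) ≈ -2.903.
|ε| = 2.90 > 1.

elastic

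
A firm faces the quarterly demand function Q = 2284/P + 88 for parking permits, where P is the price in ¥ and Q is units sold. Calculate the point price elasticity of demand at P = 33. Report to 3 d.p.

At P = 33, Q = 157.212.
dQ/dP = −2284/P² = -2.097.
ε = (dQ/dP)(P/Q) = (-2.097)(33/157.212).
|ε| < 1, so demand is inelastic at this price.

-0.440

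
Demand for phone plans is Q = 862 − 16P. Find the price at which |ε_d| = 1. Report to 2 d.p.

For linear demand Q = a − bP, ε = −bP/(a − bP). |ε| = 1 when bP = a − bP, i.e. P = a/(2b).
P = 862/(2·16) = 862/32 = 26.9375.

26.94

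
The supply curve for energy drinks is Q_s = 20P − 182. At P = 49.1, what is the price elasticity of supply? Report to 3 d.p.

1.228

At P = 49.1, Q_s = 800.
dQ_s/dP = 20.
ε_s = (dQ_s/dP)(P/Q_s) = (20)(49.1/800).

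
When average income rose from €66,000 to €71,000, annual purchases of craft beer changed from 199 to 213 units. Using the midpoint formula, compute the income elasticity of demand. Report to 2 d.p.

0.93

ΔQ = 14, ΔI = 5000. Midpoints: Ī = 68,500, Q̄ = 206.0.
ε_I = (ΔQ/ΔI)(Ī/Q̄) = (14/5000)(68500/206.0).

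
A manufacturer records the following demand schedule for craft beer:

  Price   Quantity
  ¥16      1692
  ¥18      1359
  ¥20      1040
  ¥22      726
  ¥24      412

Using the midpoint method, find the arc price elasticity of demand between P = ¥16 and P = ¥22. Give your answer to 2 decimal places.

At P = 16, Q = 1692; at P = 22, Q = 726.
ΔQ = -966, ΔP = 6. Midpoints: P̄ = 19.00, Q̄ = 1209.0.
ε = (ΔQ/ΔP)(P̄/Q̄) = (-966/6)(19.00/1209.0).

-2.53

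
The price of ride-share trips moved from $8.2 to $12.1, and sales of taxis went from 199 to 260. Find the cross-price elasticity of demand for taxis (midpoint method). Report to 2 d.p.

ΔQ_x = 260 − 199 = 61; ΔP_y = 12.1 − 8.2 = 3.9.
Midpoints: P̄_y = 10.15, Q̄_x = 229.5.
ε_xy = (ΔQ_x/ΔP_y)(P̄_y/Q̄_x) = (61/3.9)(10.15/229.5).

0.69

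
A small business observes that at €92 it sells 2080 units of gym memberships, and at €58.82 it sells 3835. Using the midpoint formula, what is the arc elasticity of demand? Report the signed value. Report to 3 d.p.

-1.349

ΔQ = 3835 − 2080 = 1755; ΔP = 58.82 − 92 = -33.18.
Midpoints: P̄ = 75.41, Q̄ = 2957.5.
ε = (ΔQ/ΔP)(P̄/Q̄) = (1755/-33.18)(75.41/2957.5).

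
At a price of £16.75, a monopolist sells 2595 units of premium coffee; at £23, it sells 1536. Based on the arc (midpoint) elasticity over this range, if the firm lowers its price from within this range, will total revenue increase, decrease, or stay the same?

Arc ε = (-1059/6.25)(19.88/2065.5) ≈ -1.630.
|ε| = 1.63 > 1, so demand is elastic. A price cut therefore raises total revenue.

increase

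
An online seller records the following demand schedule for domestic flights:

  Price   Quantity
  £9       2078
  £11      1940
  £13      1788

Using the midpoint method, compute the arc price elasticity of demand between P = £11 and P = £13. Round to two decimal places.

At P = 11, Q = 1940; at P = 13, Q = 1788.
ΔQ = -152, ΔP = 2. Midpoints: P̄ = 12.00, Q̄ = 1864.0.
ε = (ΔQ/ΔP)(P̄/Q̄) = (-152/2)(12.00/1864.0).

-0.49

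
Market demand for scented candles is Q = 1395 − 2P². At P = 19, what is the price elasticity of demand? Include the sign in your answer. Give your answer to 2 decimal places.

-2.15

At P = 19, Q = 673.
dQ/dP = −4P = -76.
ε = (dQ/dP)(P/Q) = (-76)(19/673).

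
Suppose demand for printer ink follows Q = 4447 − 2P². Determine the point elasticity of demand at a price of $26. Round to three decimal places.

At P = 26, Q = 3095.
dQ/dP = −4P = -104.
ε = (dQ/dP)(P/Q) = (-104)(26/3095).

-0.874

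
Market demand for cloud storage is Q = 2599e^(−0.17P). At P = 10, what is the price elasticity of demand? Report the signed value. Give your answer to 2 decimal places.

-1.70

At P = 10, Q = 474.794.
dQ/dP = −0.17·2599e^(−0.17P) = −0.17Q = -80.715.
ε = (dQ/dP)(P/Q) = (-80.715)(10/474.794).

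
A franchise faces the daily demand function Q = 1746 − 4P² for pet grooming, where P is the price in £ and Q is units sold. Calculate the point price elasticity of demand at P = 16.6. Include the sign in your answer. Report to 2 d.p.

At P = 16.6, Q = 643.760.
dQ/dP = −8P = -132.800.
ε = (dQ/dP)(P/Q) = (-132.800)(16.6/643.760).

-3.42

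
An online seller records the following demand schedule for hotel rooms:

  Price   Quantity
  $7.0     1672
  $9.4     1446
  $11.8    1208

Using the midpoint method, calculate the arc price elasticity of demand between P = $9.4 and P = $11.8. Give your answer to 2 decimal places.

At P = 9.4, Q = 1446; at P = 11.8, Q = 1208.
ΔQ = -238, ΔP = 2.4. Midpoints: P̄ = 10.60, Q̄ = 1327.0.
ε = (ΔQ/ΔP)(P̄/Q̄) = (-238/2.4)(10.60/1327.0).

-0.79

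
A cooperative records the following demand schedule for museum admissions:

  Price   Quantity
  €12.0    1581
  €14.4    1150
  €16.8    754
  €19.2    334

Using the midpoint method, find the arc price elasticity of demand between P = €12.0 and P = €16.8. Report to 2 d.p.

-2.13

At P = 12.0, Q = 1581; at P = 16.8, Q = 754.
ΔQ = -827, ΔP = 4.8. Midpoints: P̄ = 14.40, Q̄ = 1167.5.
ε = (ΔQ/ΔP)(P̄/Q̄) = (-827/4.8)(14.40/1167.5).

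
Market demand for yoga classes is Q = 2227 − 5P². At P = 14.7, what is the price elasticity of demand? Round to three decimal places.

At P = 14.7, Q = 1146.550.
dQ/dP = −10P = -147.
ε = (dQ/dP)(P/Q) = (-147)(14.7/1146.550).

-1.885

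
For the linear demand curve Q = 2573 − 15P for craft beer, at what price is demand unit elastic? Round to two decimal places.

For linear demand Q = a − bP, ε = −bP/(a − bP). |ε| = 1 when bP = a − bP, i.e. P = a/(2b).
P = 2573/(2·15) = 2573/30 = 85.7667.

85.77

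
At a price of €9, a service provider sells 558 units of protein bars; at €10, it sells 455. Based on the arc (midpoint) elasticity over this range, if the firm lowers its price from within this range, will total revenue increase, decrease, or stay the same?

Arc ε = (-103/1)(9.50/506.5) ≈ -1.932.
|ε| = 1.93 > 1, so demand is elastic. A price cut therefore raises total revenue.

increase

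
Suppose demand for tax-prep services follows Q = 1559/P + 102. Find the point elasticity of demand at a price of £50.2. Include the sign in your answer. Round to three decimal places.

At P = 50.2, Q = 133.056.
dQ/dP = −1559/P² = -0.619.
ε = (dQ/dP)(P/Q) = (-0.619)(50.2/133.056).
|ε| < 1, so demand is inelastic at this price.

-0.233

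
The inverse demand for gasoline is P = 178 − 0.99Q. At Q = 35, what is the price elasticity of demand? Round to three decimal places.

-4.137

At Q = 35, P = 178 − 0.99(35) = 143.35.
dP/dQ = −0.99, so dQ/dP = 1/(−0.99) = -1.010.
ε = (dQ/dP)(P/Q) = (-1.010)(143.35/35).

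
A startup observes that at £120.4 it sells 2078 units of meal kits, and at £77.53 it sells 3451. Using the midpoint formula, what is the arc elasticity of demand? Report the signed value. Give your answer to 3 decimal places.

-1.147

ΔQ = 3451 − 2078 = 1373; ΔP = 77.53 − 120.4 = -42.87.
Midpoints: P̄ = 98.97, Q̄ = 2764.5.
ε = (ΔQ/ΔP)(P̄/Q̄) = (1373/-42.87)(98.97/2764.5).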